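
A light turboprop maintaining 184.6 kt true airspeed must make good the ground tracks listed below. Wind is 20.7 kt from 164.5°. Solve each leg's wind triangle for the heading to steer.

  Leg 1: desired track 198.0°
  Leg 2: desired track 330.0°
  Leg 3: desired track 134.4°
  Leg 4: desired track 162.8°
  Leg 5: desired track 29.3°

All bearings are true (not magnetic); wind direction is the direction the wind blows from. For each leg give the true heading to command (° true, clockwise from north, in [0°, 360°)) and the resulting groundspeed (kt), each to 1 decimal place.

Leg 1: heading=194.5°, groundspeed=167.0 kt
Leg 2: heading=328.4°, groundspeed=204.6 kt
Leg 3: heading=137.6°, groundspeed=166.4 kt
Leg 4: heading=163.0°, groundspeed=163.9 kt
Leg 5: heading=33.8°, groundspeed=198.7 kt

Leg 1: desired track 198.0°; wind correction -3.5° → command heading 194.5°, groundspeed 167.0 kt
Leg 2: desired track 330.0°; wind correction -1.6° → command heading 328.4°, groundspeed 204.6 kt
Leg 3: desired track 134.4°; wind correction +3.2° → command heading 137.6°, groundspeed 166.4 kt
Leg 4: desired track 162.8°; wind correction +0.2° → command heading 163.0°, groundspeed 163.9 kt
Leg 5: desired track 29.3°; wind correction +4.5° → command heading 33.8°, groundspeed 198.7 kt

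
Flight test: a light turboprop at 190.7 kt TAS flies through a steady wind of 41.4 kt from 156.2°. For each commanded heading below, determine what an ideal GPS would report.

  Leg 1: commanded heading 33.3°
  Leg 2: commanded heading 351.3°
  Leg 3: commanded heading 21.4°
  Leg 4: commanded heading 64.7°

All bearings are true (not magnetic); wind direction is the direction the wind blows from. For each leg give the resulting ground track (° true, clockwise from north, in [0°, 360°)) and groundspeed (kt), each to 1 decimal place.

Leg 1: track=24.0°, groundspeed=216.0 kt
Leg 2: track=348.6°, groundspeed=230.9 kt
Leg 3: track=13.8°, groundspeed=221.8 kt
Leg 4: track=52.5°, groundspeed=196.2 kt

Leg 1: heading 33.3°; drift -9.3° → track 24.0°, groundspeed 216.0 kt
Leg 2: heading 351.3°; drift -2.7° → track 348.6°, groundspeed 230.9 kt
Leg 3: heading 21.4°; drift -7.6° → track 13.8°, groundspeed 221.8 kt
Leg 4: heading 64.7°; drift -12.2° → track 52.5°, groundspeed 196.2 kt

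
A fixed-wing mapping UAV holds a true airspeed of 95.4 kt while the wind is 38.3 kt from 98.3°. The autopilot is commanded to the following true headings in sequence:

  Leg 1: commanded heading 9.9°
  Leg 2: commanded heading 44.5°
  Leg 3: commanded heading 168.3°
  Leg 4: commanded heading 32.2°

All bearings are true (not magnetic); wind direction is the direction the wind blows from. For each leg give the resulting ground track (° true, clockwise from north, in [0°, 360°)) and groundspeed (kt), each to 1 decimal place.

Leg 1: track=347.8°, groundspeed=101.8 kt
Leg 2: track=21.5°, groundspeed=79.1 kt
Leg 3: track=191.9°, groundspeed=89.8 kt
Leg 4: track=8.5°, groundspeed=87.2 kt

Leg 1: heading 9.9°; drift -22.1° → track 347.8°, groundspeed 101.8 kt
Leg 2: heading 44.5°; drift -23.0° → track 21.5°, groundspeed 79.1 kt
Leg 3: heading 168.3°; drift +23.6° → track 191.9°, groundspeed 89.8 kt
Leg 4: heading 32.2°; drift -23.7° → track 8.5°, groundspeed 87.2 kt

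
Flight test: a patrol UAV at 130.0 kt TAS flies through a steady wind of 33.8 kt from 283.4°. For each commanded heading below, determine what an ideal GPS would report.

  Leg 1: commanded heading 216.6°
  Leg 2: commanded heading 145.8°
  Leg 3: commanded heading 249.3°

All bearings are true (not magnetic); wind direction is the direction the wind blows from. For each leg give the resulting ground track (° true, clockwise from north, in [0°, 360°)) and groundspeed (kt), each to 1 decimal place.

Leg 1: heading 216.6°; drift -14.9° → track 201.7°, groundspeed 120.7 kt
Leg 2: heading 145.8°; drift -8.4° → track 137.4°, groundspeed 156.6 kt
Leg 3: heading 249.3°; drift -10.5° → track 238.8°, groundspeed 103.8 kt

Leg 1: track=201.7°, groundspeed=120.7 kt
Leg 2: track=137.4°, groundspeed=156.6 kt
Leg 3: track=238.8°, groundspeed=103.8 kt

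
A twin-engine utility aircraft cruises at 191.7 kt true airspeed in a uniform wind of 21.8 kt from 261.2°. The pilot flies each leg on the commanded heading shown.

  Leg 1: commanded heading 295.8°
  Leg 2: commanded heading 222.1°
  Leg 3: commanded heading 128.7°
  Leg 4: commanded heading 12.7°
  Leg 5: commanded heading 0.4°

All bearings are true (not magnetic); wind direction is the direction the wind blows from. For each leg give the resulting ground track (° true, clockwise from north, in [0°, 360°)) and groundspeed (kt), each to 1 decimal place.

Leg 1: track=299.9°, groundspeed=174.2 kt
Leg 2: track=217.6°, groundspeed=175.3 kt
Leg 3: track=124.2°, groundspeed=207.1 kt
Leg 4: track=18.5°, groundspeed=200.7 kt
Leg 5: track=6.7°, groundspeed=196.4 kt

Leg 1: heading 295.8°; drift +4.1° → track 299.9°, groundspeed 174.2 kt
Leg 2: heading 222.1°; drift -4.5° → track 217.6°, groundspeed 175.3 kt
Leg 3: heading 128.7°; drift -4.5° → track 124.2°, groundspeed 207.1 kt
Leg 4: heading 12.7°; drift +5.8° → track 18.5°, groundspeed 200.7 kt
Leg 5: heading 0.4°; drift +6.3° → track 6.7°, groundspeed 196.4 kt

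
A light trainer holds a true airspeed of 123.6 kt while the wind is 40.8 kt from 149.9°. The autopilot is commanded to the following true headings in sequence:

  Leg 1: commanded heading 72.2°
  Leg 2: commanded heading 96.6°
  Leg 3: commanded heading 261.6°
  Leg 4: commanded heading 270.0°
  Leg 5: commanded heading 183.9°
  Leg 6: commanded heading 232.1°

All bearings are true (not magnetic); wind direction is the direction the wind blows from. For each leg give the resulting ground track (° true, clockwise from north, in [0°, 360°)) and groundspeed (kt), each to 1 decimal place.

Leg 1: heading 72.2°; drift -19.1° → track 53.1°, groundspeed 121.6 kt
Leg 2: heading 96.6°; drift -18.2° → track 78.4°, groundspeed 104.5 kt
Leg 3: heading 261.6°; drift +15.3° → track 276.9°, groundspeed 143.8 kt
Leg 4: heading 270.0°; drift +13.8° → track 283.8°, groundspeed 148.3 kt
Leg 5: heading 183.9°; drift +14.3° → track 198.2°, groundspeed 92.6 kt
Leg 6: heading 232.1°; drift +18.9° → track 251.0°, groundspeed 124.8 kt

Leg 1: track=53.1°, groundspeed=121.6 kt
Leg 2: track=78.4°, groundspeed=104.5 kt
Leg 3: track=276.9°, groundspeed=143.8 kt
Leg 4: track=283.8°, groundspeed=148.3 kt
Leg 5: track=198.2°, groundspeed=92.6 kt
Leg 6: track=251.0°, groundspeed=124.8 kt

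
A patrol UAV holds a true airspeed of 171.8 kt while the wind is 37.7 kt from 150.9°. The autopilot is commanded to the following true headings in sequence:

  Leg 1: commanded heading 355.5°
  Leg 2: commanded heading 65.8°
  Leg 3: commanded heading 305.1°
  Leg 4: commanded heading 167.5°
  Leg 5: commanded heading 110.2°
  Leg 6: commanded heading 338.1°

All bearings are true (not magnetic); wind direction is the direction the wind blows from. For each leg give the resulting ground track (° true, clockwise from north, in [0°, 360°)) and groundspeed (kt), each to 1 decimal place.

Leg 1: track=351.1°, groundspeed=206.7 kt
Leg 2: track=53.2°, groundspeed=172.7 kt
Leg 3: track=309.7°, groundspeed=206.4 kt
Leg 4: track=172.0°, groundspeed=136.1 kt
Leg 5: track=100.5°, groundspeed=145.3 kt
Leg 6: track=336.8°, groundspeed=209.3 kt

Leg 1: heading 355.5°; drift -4.4° → track 351.1°, groundspeed 206.7 kt
Leg 2: heading 65.8°; drift -12.6° → track 53.2°, groundspeed 172.7 kt
Leg 3: heading 305.1°; drift +4.6° → track 309.7°, groundspeed 206.4 kt
Leg 4: heading 167.5°; drift +4.5° → track 172.0°, groundspeed 136.1 kt
Leg 5: heading 110.2°; drift -9.7° → track 100.5°, groundspeed 145.3 kt
Leg 6: heading 338.1°; drift -1.3° → track 336.8°, groundspeed 209.3 kt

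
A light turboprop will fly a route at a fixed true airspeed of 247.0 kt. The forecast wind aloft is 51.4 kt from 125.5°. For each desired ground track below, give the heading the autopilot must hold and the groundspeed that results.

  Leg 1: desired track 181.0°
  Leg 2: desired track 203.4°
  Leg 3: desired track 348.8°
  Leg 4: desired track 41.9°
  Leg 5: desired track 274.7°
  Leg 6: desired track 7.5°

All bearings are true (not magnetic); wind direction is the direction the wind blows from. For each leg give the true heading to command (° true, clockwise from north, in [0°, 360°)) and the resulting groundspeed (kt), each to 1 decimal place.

Leg 1: heading=171.1°, groundspeed=214.2 kt
Leg 2: heading=191.7°, groundspeed=231.1 kt
Leg 3: heading=357.0°, groundspeed=281.9 kt
Leg 4: heading=53.8°, groundspeed=235.9 kt
Leg 5: heading=268.6°, groundspeed=289.7 kt
Leg 6: heading=18.1°, groundspeed=266.9 kt

Leg 1: desired track 181.0°; wind correction -9.9° → command heading 171.1°, groundspeed 214.2 kt
Leg 2: desired track 203.4°; wind correction -11.7° → command heading 191.7°, groundspeed 231.1 kt
Leg 3: desired track 348.8°; wind correction +8.2° → command heading 357.0°, groundspeed 281.9 kt
Leg 4: desired track 41.9°; wind correction +11.9° → command heading 53.8°, groundspeed 235.9 kt
Leg 5: desired track 274.7°; wind correction -6.1° → command heading 268.6°, groundspeed 289.7 kt
Leg 6: desired track 7.5°; wind correction +10.6° → command heading 18.1°, groundspeed 266.9 kt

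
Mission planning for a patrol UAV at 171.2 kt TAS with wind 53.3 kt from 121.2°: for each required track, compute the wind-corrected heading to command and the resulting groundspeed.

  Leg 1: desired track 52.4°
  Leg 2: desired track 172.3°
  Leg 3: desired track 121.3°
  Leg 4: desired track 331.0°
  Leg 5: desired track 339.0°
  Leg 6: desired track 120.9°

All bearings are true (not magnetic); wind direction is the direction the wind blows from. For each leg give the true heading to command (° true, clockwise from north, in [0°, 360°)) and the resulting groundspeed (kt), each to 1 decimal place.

Leg 1: heading=69.3°, groundspeed=144.6 kt
Leg 2: heading=158.3°, groundspeed=132.6 kt
Leg 3: heading=121.3°, groundspeed=117.9 kt
Leg 4: heading=339.9°, groundspeed=215.4 kt
Leg 5: heading=350.0°, groundspeed=210.2 kt
Leg 6: heading=121.0°, groundspeed=117.9 kt

Leg 1: desired track 52.4°; wind correction +16.9° → command heading 69.3°, groundspeed 144.6 kt
Leg 2: desired track 172.3°; wind correction -14.0° → command heading 158.3°, groundspeed 132.6 kt
Leg 3: desired track 121.3°; wind correction +0.0° → command heading 121.3°, groundspeed 117.9 kt
Leg 4: desired track 331.0°; wind correction +8.9° → command heading 339.9°, groundspeed 215.4 kt
Leg 5: desired track 339.0°; wind correction +11.0° → command heading 350.0°, groundspeed 210.2 kt
Leg 6: desired track 120.9°; wind correction +0.1° → command heading 121.0°, groundspeed 117.9 kt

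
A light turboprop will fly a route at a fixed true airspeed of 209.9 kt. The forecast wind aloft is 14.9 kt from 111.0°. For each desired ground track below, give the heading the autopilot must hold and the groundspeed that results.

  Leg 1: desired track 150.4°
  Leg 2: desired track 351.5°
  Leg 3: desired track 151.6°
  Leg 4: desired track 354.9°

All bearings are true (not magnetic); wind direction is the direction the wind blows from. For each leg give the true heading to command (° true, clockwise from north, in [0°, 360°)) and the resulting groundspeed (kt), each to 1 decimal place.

Leg 1: desired track 150.4°; wind correction -2.6° → command heading 147.8°, groundspeed 198.2 kt
Leg 2: desired track 351.5°; wind correction +3.5° → command heading 355.0°, groundspeed 216.8 kt
Leg 3: desired track 151.6°; wind correction -2.6° → command heading 149.0°, groundspeed 198.4 kt
Leg 4: desired track 354.9°; wind correction +3.7° → command heading 358.6°, groundspeed 216.0 kt

Leg 1: heading=147.8°, groundspeed=198.2 kt
Leg 2: heading=355.0°, groundspeed=216.8 kt
Leg 3: heading=149.0°, groundspeed=198.4 kt
Leg 4: heading=358.6°, groundspeed=216.0 kt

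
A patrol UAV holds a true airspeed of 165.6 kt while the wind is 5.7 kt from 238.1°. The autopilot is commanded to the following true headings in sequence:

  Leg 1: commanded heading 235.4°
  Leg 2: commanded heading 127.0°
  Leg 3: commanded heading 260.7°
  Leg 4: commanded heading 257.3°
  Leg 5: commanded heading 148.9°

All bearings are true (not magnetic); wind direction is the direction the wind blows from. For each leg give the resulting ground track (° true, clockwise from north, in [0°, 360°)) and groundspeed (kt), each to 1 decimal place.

Leg 1: heading 235.4°; drift -0.1° → track 235.3°, groundspeed 159.9 kt
Leg 2: heading 127.0°; drift -1.8° → track 125.2°, groundspeed 167.7 kt
Leg 3: heading 260.7°; drift +0.8° → track 261.5°, groundspeed 160.4 kt
Leg 4: heading 257.3°; drift +0.7° → track 258.0°, groundspeed 160.2 kt
Leg 5: heading 148.9°; drift -2.0° → track 146.9°, groundspeed 165.6 kt

Leg 1: track=235.3°, groundspeed=159.9 kt
Leg 2: track=125.2°, groundspeed=167.7 kt
Leg 3: track=261.5°, groundspeed=160.4 kt
Leg 4: track=258.0°, groundspeed=160.2 kt
Leg 5: track=146.9°, groundspeed=165.6 kt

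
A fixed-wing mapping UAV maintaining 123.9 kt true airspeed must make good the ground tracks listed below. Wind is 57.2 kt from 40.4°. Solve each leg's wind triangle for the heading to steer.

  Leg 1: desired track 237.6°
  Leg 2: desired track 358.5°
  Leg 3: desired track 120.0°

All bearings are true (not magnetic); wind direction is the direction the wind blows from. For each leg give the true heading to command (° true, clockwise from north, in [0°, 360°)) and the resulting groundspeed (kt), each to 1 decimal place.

Leg 1: heading=245.4°, groundspeed=177.4 kt
Leg 2: heading=16.5°, groundspeed=75.3 kt
Leg 3: heading=93.0°, groundspeed=100.1 kt

Leg 1: desired track 237.6°; wind correction +7.8° → command heading 245.4°, groundspeed 177.4 kt
Leg 2: desired track 358.5°; wind correction +18.0° → command heading 16.5°, groundspeed 75.3 kt
Leg 3: desired track 120.0°; wind correction -27.0° → command heading 93.0°, groundspeed 100.1 kt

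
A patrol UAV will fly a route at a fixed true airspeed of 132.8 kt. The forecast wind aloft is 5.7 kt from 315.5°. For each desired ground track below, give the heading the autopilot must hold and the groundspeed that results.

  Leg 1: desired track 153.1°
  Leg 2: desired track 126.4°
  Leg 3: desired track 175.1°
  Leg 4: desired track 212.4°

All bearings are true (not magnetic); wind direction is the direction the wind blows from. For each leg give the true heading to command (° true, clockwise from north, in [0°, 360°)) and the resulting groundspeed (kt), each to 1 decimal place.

Leg 1: heading=153.8°, groundspeed=138.2 kt
Leg 2: heading=126.0°, groundspeed=138.4 kt
Leg 3: heading=176.7°, groundspeed=137.1 kt
Leg 4: heading=214.8°, groundspeed=134.0 kt

Leg 1: desired track 153.1°; wind correction +0.7° → command heading 153.8°, groundspeed 138.2 kt
Leg 2: desired track 126.4°; wind correction -0.4° → command heading 126.0°, groundspeed 138.4 kt
Leg 3: desired track 175.1°; wind correction +1.6° → command heading 176.7°, groundspeed 137.1 kt
Leg 4: desired track 212.4°; wind correction +2.4° → command heading 214.8°, groundspeed 134.0 kt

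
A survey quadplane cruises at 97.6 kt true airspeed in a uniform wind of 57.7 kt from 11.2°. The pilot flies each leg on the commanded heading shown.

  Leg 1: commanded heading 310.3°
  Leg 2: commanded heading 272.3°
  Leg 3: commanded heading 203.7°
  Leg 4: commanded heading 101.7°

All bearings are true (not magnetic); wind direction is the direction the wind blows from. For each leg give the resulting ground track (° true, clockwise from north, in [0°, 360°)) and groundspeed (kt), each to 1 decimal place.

Leg 1: track=274.4°, groundspeed=85.9 kt
Leg 2: track=244.1°, groundspeed=120.8 kt
Leg 3: track=199.1°, groundspeed=154.4 kt
Leg 4: track=132.2°, groundspeed=113.8 kt

Leg 1: heading 310.3°; drift -35.9° → track 274.4°, groundspeed 85.9 kt
Leg 2: heading 272.3°; drift -28.2° → track 244.1°, groundspeed 120.8 kt
Leg 3: heading 203.7°; drift -4.6° → track 199.1°, groundspeed 154.4 kt
Leg 4: heading 101.7°; drift +30.5° → track 132.2°, groundspeed 113.8 kt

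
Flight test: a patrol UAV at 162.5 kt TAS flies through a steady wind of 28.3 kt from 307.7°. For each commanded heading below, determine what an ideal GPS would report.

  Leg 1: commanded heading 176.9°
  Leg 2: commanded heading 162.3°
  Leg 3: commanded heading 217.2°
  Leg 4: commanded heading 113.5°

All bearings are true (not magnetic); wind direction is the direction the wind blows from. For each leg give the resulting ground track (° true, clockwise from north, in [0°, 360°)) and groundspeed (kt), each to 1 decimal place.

Leg 1: heading 176.9°; drift -6.8° → track 170.1°, groundspeed 182.3 kt
Leg 2: heading 162.3°; drift -4.9° → track 157.4°, groundspeed 186.5 kt
Leg 3: heading 217.2°; drift -9.9° → track 207.3°, groundspeed 165.2 kt
Leg 4: heading 113.5°; drift +2.1° → track 115.6°, groundspeed 190.1 kt

Leg 1: track=170.1°, groundspeed=182.3 kt
Leg 2: track=157.4°, groundspeed=186.5 kt
Leg 3: track=207.3°, groundspeed=165.2 kt
Leg 4: track=115.6°, groundspeed=190.1 kt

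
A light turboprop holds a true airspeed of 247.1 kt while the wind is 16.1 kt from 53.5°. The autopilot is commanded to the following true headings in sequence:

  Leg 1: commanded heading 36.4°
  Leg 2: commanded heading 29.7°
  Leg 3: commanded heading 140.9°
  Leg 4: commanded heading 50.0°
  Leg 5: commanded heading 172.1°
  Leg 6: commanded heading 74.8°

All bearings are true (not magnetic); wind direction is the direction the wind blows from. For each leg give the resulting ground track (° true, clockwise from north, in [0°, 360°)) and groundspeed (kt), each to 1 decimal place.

Leg 1: track=35.2°, groundspeed=231.8 kt
Leg 2: track=28.1°, groundspeed=232.5 kt
Leg 3: track=144.6°, groundspeed=246.9 kt
Leg 4: track=49.8°, groundspeed=231.0 kt
Leg 5: track=175.3°, groundspeed=255.2 kt
Leg 6: track=76.2°, groundspeed=232.2 kt

Leg 1: heading 36.4°; drift -1.2° → track 35.2°, groundspeed 231.8 kt
Leg 2: heading 29.7°; drift -1.6° → track 28.1°, groundspeed 232.5 kt
Leg 3: heading 140.9°; drift +3.7° → track 144.6°, groundspeed 246.9 kt
Leg 4: heading 50.0°; drift -0.2° → track 49.8°, groundspeed 231.0 kt
Leg 5: heading 172.1°; drift +3.2° → track 175.3°, groundspeed 255.2 kt
Leg 6: heading 74.8°; drift +1.4° → track 76.2°, groundspeed 232.2 kt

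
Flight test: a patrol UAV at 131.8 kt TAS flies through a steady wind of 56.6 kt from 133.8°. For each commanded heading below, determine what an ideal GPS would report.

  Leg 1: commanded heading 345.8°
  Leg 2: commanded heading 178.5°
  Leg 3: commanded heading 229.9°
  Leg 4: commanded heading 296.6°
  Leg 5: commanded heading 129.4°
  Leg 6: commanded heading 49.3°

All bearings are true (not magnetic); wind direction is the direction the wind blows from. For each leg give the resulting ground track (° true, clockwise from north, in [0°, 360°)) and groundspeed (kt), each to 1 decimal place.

Leg 1: track=336.3°, groundspeed=182.3 kt
Leg 2: track=202.0°, groundspeed=99.8 kt
Leg 3: track=252.1°, groundspeed=148.9 kt
Leg 4: track=301.7°, groundspeed=186.6 kt
Leg 5: track=126.1°, groundspeed=75.5 kt
Leg 6: track=25.3°, groundspeed=138.4 kt

Leg 1: heading 345.8°; drift -9.5° → track 336.3°, groundspeed 182.3 kt
Leg 2: heading 178.5°; drift +23.5° → track 202.0°, groundspeed 99.8 kt
Leg 3: heading 229.9°; drift +22.2° → track 252.1°, groundspeed 148.9 kt
Leg 4: heading 296.6°; drift +5.1° → track 301.7°, groundspeed 186.6 kt
Leg 5: heading 129.4°; drift -3.3° → track 126.1°, groundspeed 75.5 kt
Leg 6: heading 49.3°; drift -24.0° → track 25.3°, groundspeed 138.4 kt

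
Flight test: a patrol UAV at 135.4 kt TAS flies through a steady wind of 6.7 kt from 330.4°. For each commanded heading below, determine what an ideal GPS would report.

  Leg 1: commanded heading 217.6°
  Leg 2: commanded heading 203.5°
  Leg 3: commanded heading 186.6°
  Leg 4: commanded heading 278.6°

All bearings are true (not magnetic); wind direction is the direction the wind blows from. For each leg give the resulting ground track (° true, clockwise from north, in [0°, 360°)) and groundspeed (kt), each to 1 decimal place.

Leg 1: track=215.0°, groundspeed=138.1 kt
Leg 2: track=201.3°, groundspeed=139.5 kt
Leg 3: track=185.0°, groundspeed=140.9 kt
Leg 4: track=276.3°, groundspeed=131.4 kt

Leg 1: heading 217.6°; drift -2.6° → track 215.0°, groundspeed 138.1 kt
Leg 2: heading 203.5°; drift -2.2° → track 201.3°, groundspeed 139.5 kt
Leg 3: heading 186.6°; drift -1.6° → track 185.0°, groundspeed 140.9 kt
Leg 4: heading 278.6°; drift -2.3° → track 276.3°, groundspeed 131.4 kt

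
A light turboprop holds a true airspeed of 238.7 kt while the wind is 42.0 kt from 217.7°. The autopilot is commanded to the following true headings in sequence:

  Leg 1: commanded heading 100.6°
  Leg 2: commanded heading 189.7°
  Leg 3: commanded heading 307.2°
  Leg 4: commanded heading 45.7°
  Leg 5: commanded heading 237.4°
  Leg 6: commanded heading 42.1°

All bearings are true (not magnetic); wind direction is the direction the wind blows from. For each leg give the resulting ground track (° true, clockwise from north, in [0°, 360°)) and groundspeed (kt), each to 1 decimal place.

Leg 1: heading 100.6°; drift -8.3° → track 92.3°, groundspeed 260.5 kt
Leg 2: heading 189.7°; drift -5.6° → track 184.1°, groundspeed 202.6 kt
Leg 3: heading 307.2°; drift +10.0° → track 317.2°, groundspeed 242.0 kt
Leg 4: heading 45.7°; drift -1.2° → track 44.5°, groundspeed 280.4 kt
Leg 5: heading 237.4°; drift +4.1° → track 241.5°, groundspeed 199.7 kt
Leg 6: heading 42.1°; drift -0.7° → track 41.4°, groundspeed 280.6 kt

Leg 1: track=92.3°, groundspeed=260.5 kt
Leg 2: track=184.1°, groundspeed=202.6 kt
Leg 3: track=317.2°, groundspeed=242.0 kt
Leg 4: track=44.5°, groundspeed=280.4 kt
Leg 5: track=241.5°, groundspeed=199.7 kt
Leg 6: track=41.4°, groundspeed=280.6 kt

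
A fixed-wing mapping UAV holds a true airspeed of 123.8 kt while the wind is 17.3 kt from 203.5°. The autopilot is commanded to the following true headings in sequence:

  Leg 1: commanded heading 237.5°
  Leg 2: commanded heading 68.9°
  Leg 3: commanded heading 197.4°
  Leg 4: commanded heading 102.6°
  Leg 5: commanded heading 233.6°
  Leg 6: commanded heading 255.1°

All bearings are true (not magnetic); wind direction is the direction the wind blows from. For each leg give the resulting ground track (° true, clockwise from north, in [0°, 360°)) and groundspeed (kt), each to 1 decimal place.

Leg 1: track=242.6°, groundspeed=109.9 kt
Leg 2: track=63.7°, groundspeed=136.5 kt
Leg 3: track=196.4°, groundspeed=106.6 kt
Leg 4: track=95.0°, groundspeed=128.2 kt
Leg 5: track=238.2°, groundspeed=109.2 kt
Leg 6: track=261.9°, groundspeed=113.9 kt

Leg 1: heading 237.5°; drift +5.1° → track 242.6°, groundspeed 109.9 kt
Leg 2: heading 68.9°; drift -5.2° → track 63.7°, groundspeed 136.5 kt
Leg 3: heading 197.4°; drift -1.0° → track 196.4°, groundspeed 106.6 kt
Leg 4: heading 102.6°; drift -7.6° → track 95.0°, groundspeed 128.2 kt
Leg 5: heading 233.6°; drift +4.6° → track 238.2°, groundspeed 109.2 kt
Leg 6: heading 255.1°; drift +6.8° → track 261.9°, groundspeed 113.9 kt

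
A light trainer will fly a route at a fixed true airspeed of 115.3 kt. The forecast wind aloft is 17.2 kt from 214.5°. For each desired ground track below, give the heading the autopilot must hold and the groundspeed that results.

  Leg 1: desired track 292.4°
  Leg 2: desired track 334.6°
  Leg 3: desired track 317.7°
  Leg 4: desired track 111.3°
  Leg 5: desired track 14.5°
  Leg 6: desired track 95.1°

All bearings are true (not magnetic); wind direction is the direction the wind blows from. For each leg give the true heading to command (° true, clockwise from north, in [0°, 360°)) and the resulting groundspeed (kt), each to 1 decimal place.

Leg 1: desired track 292.4°; wind correction -8.4° → command heading 284.0°, groundspeed 110.5 kt
Leg 2: desired track 334.6°; wind correction -7.4° → command heading 327.2°, groundspeed 123.0 kt
Leg 3: desired track 317.7°; wind correction -8.4° → command heading 309.3°, groundspeed 118.0 kt
Leg 4: desired track 111.3°; wind correction +8.4° → command heading 119.7°, groundspeed 118.0 kt
Leg 5: desired track 14.5°; wind correction -2.9° → command heading 11.6°, groundspeed 131.3 kt
Leg 6: desired track 95.1°; wind correction +7.5° → command heading 102.6°, groundspeed 122.8 kt

Leg 1: heading=284.0°, groundspeed=110.5 kt
Leg 2: heading=327.2°, groundspeed=123.0 kt
Leg 3: heading=309.3°, groundspeed=118.0 kt
Leg 4: heading=119.7°, groundspeed=118.0 kt
Leg 5: heading=11.6°, groundspeed=131.3 kt
Leg 6: heading=102.6°, groundspeed=122.8 kt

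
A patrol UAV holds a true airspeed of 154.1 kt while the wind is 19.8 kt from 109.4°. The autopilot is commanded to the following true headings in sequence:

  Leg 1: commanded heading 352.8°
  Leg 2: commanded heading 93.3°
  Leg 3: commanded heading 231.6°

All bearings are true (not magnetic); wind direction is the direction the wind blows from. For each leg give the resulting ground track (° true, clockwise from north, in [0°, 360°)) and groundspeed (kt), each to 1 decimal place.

Leg 1: heading 352.8°; drift -6.2° → track 346.6°, groundspeed 163.9 kt
Leg 2: heading 93.3°; drift -2.3° → track 91.0°, groundspeed 135.2 kt
Leg 3: heading 231.6°; drift +5.8° → track 237.4°, groundspeed 165.5 kt

Leg 1: track=346.6°, groundspeed=163.9 kt
Leg 2: track=91.0°, groundspeed=135.2 kt
Leg 3: track=237.4°, groundspeed=165.5 kt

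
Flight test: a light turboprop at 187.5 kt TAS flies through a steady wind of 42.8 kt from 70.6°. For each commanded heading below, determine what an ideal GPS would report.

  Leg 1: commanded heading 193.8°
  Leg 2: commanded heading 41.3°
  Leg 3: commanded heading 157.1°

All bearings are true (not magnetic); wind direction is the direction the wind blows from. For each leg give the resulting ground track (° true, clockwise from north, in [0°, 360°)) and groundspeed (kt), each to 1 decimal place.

Leg 1: heading 193.8°; drift +9.6° → track 203.4°, groundspeed 214.0 kt
Leg 2: heading 41.3°; drift -7.9° → track 33.4°, groundspeed 151.6 kt
Leg 3: heading 157.1°; drift +13.0° → track 170.1°, groundspeed 189.8 kt

Leg 1: track=203.4°, groundspeed=214.0 kt
Leg 2: track=33.4°, groundspeed=151.6 kt
Leg 3: track=170.1°, groundspeed=189.8 kt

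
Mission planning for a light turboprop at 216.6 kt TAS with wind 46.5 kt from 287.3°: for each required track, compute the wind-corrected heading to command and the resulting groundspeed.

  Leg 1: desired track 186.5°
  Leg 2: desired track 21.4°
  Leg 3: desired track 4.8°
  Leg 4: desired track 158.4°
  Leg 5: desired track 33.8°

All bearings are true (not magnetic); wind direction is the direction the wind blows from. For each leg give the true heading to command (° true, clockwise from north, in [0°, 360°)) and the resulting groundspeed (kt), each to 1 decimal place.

Leg 1: heading=198.7°, groundspeed=220.4 kt
Leg 2: heading=9.0°, groundspeed=214.9 kt
Leg 3: heading=352.7°, groundspeed=201.7 kt
Leg 4: heading=168.0°, groundspeed=242.8 kt
Leg 5: heading=21.9°, groundspeed=225.2 kt

Leg 1: desired track 186.5°; wind correction +12.2° → command heading 198.7°, groundspeed 220.4 kt
Leg 2: desired track 21.4°; wind correction -12.4° → command heading 9.0°, groundspeed 214.9 kt
Leg 3: desired track 4.8°; wind correction -12.1° → command heading 352.7°, groundspeed 201.7 kt
Leg 4: desired track 158.4°; wind correction +9.6° → command heading 168.0°, groundspeed 242.8 kt
Leg 5: desired track 33.8°; wind correction -11.9° → command heading 21.9°, groundspeed 225.2 kt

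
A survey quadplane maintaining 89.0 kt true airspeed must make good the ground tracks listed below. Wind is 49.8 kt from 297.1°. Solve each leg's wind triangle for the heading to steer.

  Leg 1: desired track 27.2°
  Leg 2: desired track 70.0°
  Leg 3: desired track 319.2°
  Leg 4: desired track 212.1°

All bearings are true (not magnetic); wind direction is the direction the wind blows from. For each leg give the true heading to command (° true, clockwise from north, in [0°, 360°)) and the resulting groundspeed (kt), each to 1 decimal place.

Leg 1: desired track 27.2°; wind correction -34.0° → command heading 353.2°, groundspeed 73.8 kt
Leg 2: desired track 70.0°; wind correction -24.2° → command heading 45.8°, groundspeed 115.1 kt
Leg 3: desired track 319.2°; wind correction -12.2° → command heading 307.0°, groundspeed 40.9 kt
Leg 4: desired track 212.1°; wind correction +33.9° → command heading 246.0°, groundspeed 69.6 kt

Leg 1: heading=353.2°, groundspeed=73.8 kt
Leg 2: heading=45.8°, groundspeed=115.1 kt
Leg 3: heading=307.0°, groundspeed=40.9 kt
Leg 4: heading=246.0°, groundspeed=69.6 kt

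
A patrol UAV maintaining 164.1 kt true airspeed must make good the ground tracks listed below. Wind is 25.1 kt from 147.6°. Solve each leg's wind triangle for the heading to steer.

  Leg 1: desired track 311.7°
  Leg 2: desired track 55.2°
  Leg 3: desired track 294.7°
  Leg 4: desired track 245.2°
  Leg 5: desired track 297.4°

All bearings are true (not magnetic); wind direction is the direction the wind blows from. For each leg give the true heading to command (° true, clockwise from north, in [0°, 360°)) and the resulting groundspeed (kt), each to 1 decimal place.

Leg 1: desired track 311.7°; wind correction -2.4° → command heading 309.3°, groundspeed 188.1 kt
Leg 2: desired track 55.2°; wind correction +8.8° → command heading 64.0°, groundspeed 163.2 kt
Leg 3: desired track 294.7°; wind correction -4.8° → command heading 289.9°, groundspeed 184.6 kt
Leg 4: desired track 245.2°; wind correction -8.7° → command heading 236.5°, groundspeed 165.5 kt
Leg 5: desired track 297.4°; wind correction -4.4° → command heading 293.0°, groundspeed 185.3 kt

Leg 1: heading=309.3°, groundspeed=188.1 kt
Leg 2: heading=64.0°, groundspeed=163.2 kt
Leg 3: heading=289.9°, groundspeed=184.6 kt
Leg 4: heading=236.5°, groundspeed=165.5 kt
Leg 5: heading=293.0°, groundspeed=185.3 kt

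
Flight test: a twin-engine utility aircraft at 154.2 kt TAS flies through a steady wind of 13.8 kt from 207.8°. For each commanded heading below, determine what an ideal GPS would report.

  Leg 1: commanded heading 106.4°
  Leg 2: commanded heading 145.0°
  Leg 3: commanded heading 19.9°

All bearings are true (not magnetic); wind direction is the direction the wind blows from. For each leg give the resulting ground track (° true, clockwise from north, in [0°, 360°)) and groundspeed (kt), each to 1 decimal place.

Leg 1: track=101.5°, groundspeed=157.5 kt
Leg 2: track=140.3°, groundspeed=148.4 kt
Leg 3: track=20.5°, groundspeed=167.9 kt

Leg 1: heading 106.4°; drift -4.9° → track 101.5°, groundspeed 157.5 kt
Leg 2: heading 145.0°; drift -4.7° → track 140.3°, groundspeed 148.4 kt
Leg 3: heading 19.9°; drift +0.6° → track 20.5°, groundspeed 167.9 kt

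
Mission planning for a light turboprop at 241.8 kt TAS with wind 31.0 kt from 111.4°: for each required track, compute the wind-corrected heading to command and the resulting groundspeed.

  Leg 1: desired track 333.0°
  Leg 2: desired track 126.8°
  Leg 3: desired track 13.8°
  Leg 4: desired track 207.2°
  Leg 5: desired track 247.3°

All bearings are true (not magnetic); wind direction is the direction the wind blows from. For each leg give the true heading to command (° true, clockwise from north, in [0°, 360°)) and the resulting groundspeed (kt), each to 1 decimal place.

Leg 1: heading=337.9°, groundspeed=264.1 kt
Leg 2: heading=124.8°, groundspeed=211.8 kt
Leg 3: heading=21.1°, groundspeed=243.9 kt
Leg 4: heading=199.9°, groundspeed=243.0 kt
Leg 5: heading=242.2°, groundspeed=263.1 kt

Leg 1: desired track 333.0°; wind correction +4.9° → command heading 337.9°, groundspeed 264.1 kt
Leg 2: desired track 126.8°; wind correction -2.0° → command heading 124.8°, groundspeed 211.8 kt
Leg 3: desired track 13.8°; wind correction +7.3° → command heading 21.1°, groundspeed 243.9 kt
Leg 4: desired track 207.2°; wind correction -7.3° → command heading 199.9°, groundspeed 243.0 kt
Leg 5: desired track 247.3°; wind correction -5.1° → command heading 242.2°, groundspeed 263.1 kt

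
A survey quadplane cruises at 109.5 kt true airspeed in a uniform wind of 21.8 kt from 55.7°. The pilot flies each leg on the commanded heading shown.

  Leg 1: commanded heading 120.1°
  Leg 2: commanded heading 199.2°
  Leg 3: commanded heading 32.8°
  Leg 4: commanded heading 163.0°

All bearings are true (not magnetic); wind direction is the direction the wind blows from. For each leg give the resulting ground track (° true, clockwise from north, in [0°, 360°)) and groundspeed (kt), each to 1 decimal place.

Leg 1: track=131.2°, groundspeed=102.0 kt
Leg 2: track=205.0°, groundspeed=127.7 kt
Leg 3: track=27.4°, groundspeed=89.8 kt
Leg 4: track=173.2°, groundspeed=117.8 kt

Leg 1: heading 120.1°; drift +11.1° → track 131.2°, groundspeed 102.0 kt
Leg 2: heading 199.2°; drift +5.8° → track 205.0°, groundspeed 127.7 kt
Leg 3: heading 32.8°; drift -5.4° → track 27.4°, groundspeed 89.8 kt
Leg 4: heading 163.0°; drift +10.2° → track 173.2°, groundspeed 117.8 kt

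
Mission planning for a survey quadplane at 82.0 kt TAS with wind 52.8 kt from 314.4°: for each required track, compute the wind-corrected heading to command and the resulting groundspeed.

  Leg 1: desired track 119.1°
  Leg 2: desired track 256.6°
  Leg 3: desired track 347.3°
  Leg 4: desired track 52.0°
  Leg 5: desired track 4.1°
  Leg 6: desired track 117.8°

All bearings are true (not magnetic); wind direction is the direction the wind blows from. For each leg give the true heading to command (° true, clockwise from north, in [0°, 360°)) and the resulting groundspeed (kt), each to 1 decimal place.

Leg 1: desired track 119.1°; wind correction -9.8° → command heading 109.3°, groundspeed 131.7 kt
Leg 2: desired track 256.6°; wind correction +33.0° → command heading 289.6°, groundspeed 40.6 kt
Leg 3: desired track 347.3°; wind correction -20.5° → command heading 326.8°, groundspeed 32.5 kt
Leg 4: desired track 52.0°; wind correction -39.7° → command heading 12.3°, groundspeed 70.1 kt
Leg 5: desired track 4.1°; wind correction -29.4° → command heading 334.7°, groundspeed 37.3 kt
Leg 6: desired track 117.8°; wind correction -10.6° → command heading 107.2°, groundspeed 131.2 kt

Leg 1: heading=109.3°, groundspeed=131.7 kt
Leg 2: heading=289.6°, groundspeed=40.6 kt
Leg 3: heading=326.8°, groundspeed=32.5 kt
Leg 4: heading=12.3°, groundspeed=70.1 kt
Leg 5: heading=334.7°, groundspeed=37.3 kt
Leg 6: heading=107.2°, groundspeed=131.2 kt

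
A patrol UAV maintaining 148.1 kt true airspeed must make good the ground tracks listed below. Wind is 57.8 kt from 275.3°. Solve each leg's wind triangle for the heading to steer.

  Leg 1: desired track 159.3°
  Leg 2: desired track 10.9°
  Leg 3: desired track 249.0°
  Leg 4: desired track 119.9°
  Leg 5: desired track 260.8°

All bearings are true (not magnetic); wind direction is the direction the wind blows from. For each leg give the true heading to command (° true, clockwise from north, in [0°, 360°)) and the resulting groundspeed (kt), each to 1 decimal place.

Leg 1: desired track 159.3°; wind correction +20.5° → command heading 179.8°, groundspeed 164.0 kt
Leg 2: desired track 10.9°; wind correction -22.9° → command heading 348.0°, groundspeed 142.1 kt
Leg 3: desired track 249.0°; wind correction +10.0° → command heading 259.0°, groundspeed 94.1 kt
Leg 4: desired track 119.9°; wind correction +9.3° → command heading 129.2°, groundspeed 198.7 kt
Leg 5: desired track 260.8°; wind correction +5.6° → command heading 266.4°, groundspeed 91.4 kt

Leg 1: heading=179.8°, groundspeed=164.0 kt
Leg 2: heading=348.0°, groundspeed=142.1 kt
Leg 3: heading=259.0°, groundspeed=94.1 kt
Leg 4: heading=129.2°, groundspeed=198.7 kt
Leg 5: heading=266.4°, groundspeed=91.4 kt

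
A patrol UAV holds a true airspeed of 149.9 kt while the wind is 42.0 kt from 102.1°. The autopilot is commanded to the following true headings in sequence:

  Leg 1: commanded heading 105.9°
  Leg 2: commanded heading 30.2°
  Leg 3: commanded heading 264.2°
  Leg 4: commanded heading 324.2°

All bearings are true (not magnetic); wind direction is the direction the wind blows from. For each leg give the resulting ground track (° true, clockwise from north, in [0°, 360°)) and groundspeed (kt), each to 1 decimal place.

Leg 1: track=107.4°, groundspeed=108.0 kt
Leg 2: track=13.9°, groundspeed=142.6 kt
Leg 3: track=268.1°, groundspeed=190.3 kt
Leg 4: track=315.4°, groundspeed=183.2 kt

Leg 1: heading 105.9°; drift +1.5° → track 107.4°, groundspeed 108.0 kt
Leg 2: heading 30.2°; drift -16.3° → track 13.9°, groundspeed 142.6 kt
Leg 3: heading 264.2°; drift +3.9° → track 268.1°, groundspeed 190.3 kt
Leg 4: heading 324.2°; drift -8.8° → track 315.4°, groundspeed 183.2 kt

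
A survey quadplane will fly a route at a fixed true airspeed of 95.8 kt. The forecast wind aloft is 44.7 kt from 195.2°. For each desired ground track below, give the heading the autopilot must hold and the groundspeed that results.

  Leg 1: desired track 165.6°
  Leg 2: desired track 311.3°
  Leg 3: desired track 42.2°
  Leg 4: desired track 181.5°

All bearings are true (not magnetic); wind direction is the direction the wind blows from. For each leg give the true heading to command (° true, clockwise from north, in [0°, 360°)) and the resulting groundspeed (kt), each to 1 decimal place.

Leg 1: heading=178.9°, groundspeed=54.4 kt
Leg 2: heading=286.5°, groundspeed=106.6 kt
Leg 3: heading=54.4°, groundspeed=133.5 kt
Leg 4: heading=187.8°, groundspeed=51.8 kt

Leg 1: desired track 165.6°; wind correction +13.3° → command heading 178.9°, groundspeed 54.4 kt
Leg 2: desired track 311.3°; wind correction -24.8° → command heading 286.5°, groundspeed 106.6 kt
Leg 3: desired track 42.2°; wind correction +12.2° → command heading 54.4°, groundspeed 133.5 kt
Leg 4: desired track 181.5°; wind correction +6.3° → command heading 187.8°, groundspeed 51.8 kt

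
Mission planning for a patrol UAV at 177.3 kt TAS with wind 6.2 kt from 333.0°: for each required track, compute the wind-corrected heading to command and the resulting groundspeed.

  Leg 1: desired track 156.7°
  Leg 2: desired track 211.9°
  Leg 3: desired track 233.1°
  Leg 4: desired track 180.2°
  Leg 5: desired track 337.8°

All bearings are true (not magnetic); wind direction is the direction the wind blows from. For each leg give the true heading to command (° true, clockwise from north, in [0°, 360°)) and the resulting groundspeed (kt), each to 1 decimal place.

Leg 1: desired track 156.7°; wind correction +0.1° → command heading 156.8°, groundspeed 183.5 kt
Leg 2: desired track 211.9°; wind correction +1.7° → command heading 213.6°, groundspeed 180.4 kt
Leg 3: desired track 233.1°; wind correction +2.0° → command heading 235.1°, groundspeed 178.3 kt
Leg 4: desired track 180.2°; wind correction +0.9° → command heading 181.1°, groundspeed 182.8 kt
Leg 5: desired track 337.8°; wind correction -0.2° → command heading 337.6°, groundspeed 171.1 kt

Leg 1: heading=156.8°, groundspeed=183.5 kt
Leg 2: heading=213.6°, groundspeed=180.4 kt
Leg 3: heading=235.1°, groundspeed=178.3 kt
Leg 4: heading=181.1°, groundspeed=182.8 kt
Leg 5: heading=337.6°, groundspeed=171.1 kt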